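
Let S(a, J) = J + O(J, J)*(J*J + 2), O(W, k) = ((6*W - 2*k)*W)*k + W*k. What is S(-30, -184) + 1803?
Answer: -842527887661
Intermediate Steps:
O(W, k) = W*k + W*k*(-2*k + 6*W) (O(W, k) = ((-2*k + 6*W)*W)*k + W*k = (W*(-2*k + 6*W))*k + W*k = W*k*(-2*k + 6*W) + W*k = W*k + W*k*(-2*k + 6*W))
S(a, J) = J + J**2*(1 + 4*J)*(2 + J**2) (S(a, J) = J + (J*J*(1 - 2*J + 6*J))*(J*J + 2) = J + (J*J*(1 + 4*J))*(J**2 + 2) = J + (J**2*(1 + 4*J))*(2 + J**2) = J + J**2*(1 + 4*J)*(2 + J**2))
S(-30, -184) + 1803 = -184*(1 + (-184)**3*(1 + 4*(-184)) + 2*(-184)*(1 + 4*(-184))) + 1803 = -184*(1 - 6229504*(1 - 736) + 2*(-184)*(1 - 736)) + 1803 = -184*(1 - 6229504*(-735) + 2*(-184)*(-735)) + 1803 = -184*(1 + 4578685440 + 270480) + 1803 = -184*4578955921 + 1803 = -842527889464 + 1803 = -842527887661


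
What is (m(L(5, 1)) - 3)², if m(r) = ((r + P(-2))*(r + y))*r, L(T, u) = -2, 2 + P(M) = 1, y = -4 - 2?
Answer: 2601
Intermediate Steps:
y = -6
P(M) = -1 (P(M) = -2 + 1 = -1)
m(r) = r*(-1 + r)*(-6 + r) (m(r) = ((r - 1)*(r - 6))*r = ((-1 + r)*(-6 + r))*r = r*(-1 + r)*(-6 + r))
(m(L(5, 1)) - 3)² = (-2*(6 + (-2)² - 7*(-2)) - 3)² = (-2*(6 + 4 + 14) - 3)² = (-2*24 - 3)² = (-48 - 3)² = (-51)² = 2601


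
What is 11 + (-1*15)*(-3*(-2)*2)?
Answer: -169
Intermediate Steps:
11 + (-1*15)*(-3*(-2)*2) = 11 - 90*2 = 11 - 15*12 = 11 - 180 = -169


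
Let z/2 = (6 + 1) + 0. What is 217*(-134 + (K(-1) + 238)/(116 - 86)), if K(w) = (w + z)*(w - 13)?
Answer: -430094/15 ≈ -28673.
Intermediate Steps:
z = 14 (z = 2*((6 + 1) + 0) = 2*(7 + 0) = 2*7 = 14)
K(w) = (-13 + w)*(14 + w) (K(w) = (w + 14)*(w - 13) = (14 + w)*(-13 + w) = (-13 + w)*(14 + w))
217*(-134 + (K(-1) + 238)/(116 - 86)) = 217*(-134 + ((-182 - 1 + (-1)²) + 238)/(116 - 86)) = 217*(-134 + ((-182 - 1 + 1) + 238)/30) = 217*(-134 + (-182 + 238)*(1/30)) = 217*(-134 + 56*(1/30)) = 217*(-134 + 28/15) = 217*(-1982/15) = -430094/15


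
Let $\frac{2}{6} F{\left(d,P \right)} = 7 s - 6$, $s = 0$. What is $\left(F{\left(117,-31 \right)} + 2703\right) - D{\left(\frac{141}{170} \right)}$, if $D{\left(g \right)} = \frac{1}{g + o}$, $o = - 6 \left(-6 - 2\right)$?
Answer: $\frac{22288015}{8301} \approx 2685.0$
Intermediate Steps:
$o = 48$ ($o = \left(-6\right) \left(-8\right) = 48$)
$F{\left(d,P \right)} = -18$ ($F{\left(d,P \right)} = 3 \left(7 \cdot 0 - 6\right) = 3 \left(0 - 6\right) = 3 \left(-6\right) = -18$)
$D{\left(g \right)} = \frac{1}{48 + g}$ ($D{\left(g \right)} = \frac{1}{g + 48} = \frac{1}{48 + g}$)
$\left(F{\left(117,-31 \right)} + 2703\right) - D{\left(\frac{141}{170} \right)} = \left(-18 + 2703\right) - \frac{1}{48 + \frac{141}{170}} = 2685 - \frac{1}{48 + 141 \cdot \frac{1}{170}} = 2685 - \frac{1}{48 + \frac{141}{170}} = 2685 - \frac{1}{\frac{8301}{170}} = 2685 - \frac{170}{8301} = \frac{22288015}{8301}$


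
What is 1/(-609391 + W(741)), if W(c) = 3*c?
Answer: -1/607168 ≈ -1.6470e-6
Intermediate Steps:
1/(-609391 + W(741)) = 1/(-609391 + 3*741) = 1/(-609391 + 2223) = 1/(-607168) = -1/607168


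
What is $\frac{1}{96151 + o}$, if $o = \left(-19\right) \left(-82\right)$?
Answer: $\frac{1}{97709} \approx 1.0234 \cdot 10^{-5}$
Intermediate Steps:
$o = 1558$
$\frac{1}{96151 + o} = \frac{1}{96151 + 1558} = \frac{1}{97709}$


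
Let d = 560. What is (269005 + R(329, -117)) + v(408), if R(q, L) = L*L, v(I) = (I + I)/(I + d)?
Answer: 34206076/121 ≈ 2.8270e+5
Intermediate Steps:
v(I) = 2*I/(560 + I) (v(I) = (I + I)/(I + 560) = (2*I)/(560 + I) = 2*I/(560 + I))
R(q, L) = L²
(269005 + R(329, -117)) + v(408) = (269005 + (-117)²) + 2*408/(560 + 408) = (269005 + 13689) + 2*408/968 = 282694 + 2*408*(1/968) = 282694 + 102/121 = 34206076/121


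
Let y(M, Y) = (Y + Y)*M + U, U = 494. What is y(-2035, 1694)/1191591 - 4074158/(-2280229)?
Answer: -10865364820316/2717100354339 ≈ -3.9989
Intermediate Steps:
y(M, Y) = 494 + 2*M*Y (y(M, Y) = (Y + Y)*M + 494 = (2*Y)*M + 494 = 2*M*Y + 494 = 494 + 2*M*Y)
y(-2035, 1694)/1191591 - 4074158/(-2280229) = (494 + 2*(-2035)*1694)/1191591 - 4074158/(-2280229) = (494 - 6894580)*(1/1191591) - 4074158*(-1/2280229) = -6894086*1/1191591 + 4074158/2280229 = -6894086/1191591 + 4074158/2280229 = -10865364820316/2717100354339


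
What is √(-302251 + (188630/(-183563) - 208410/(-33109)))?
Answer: I*√21104104445834126907611/264242929 ≈ 549.77*I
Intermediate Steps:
√(-302251 + (188630/(-183563) - 208410/(-33109))) = √(-302251 + (188630*(-1/183563) - 208410*(-1/33109))) = √(-302251 + (-188630/183563 + 208410/33109)) = √(-302251 + 32011014160/6077587367) = √(-1836924848248957/6077587367) = I*√21104104445834126907611/264242929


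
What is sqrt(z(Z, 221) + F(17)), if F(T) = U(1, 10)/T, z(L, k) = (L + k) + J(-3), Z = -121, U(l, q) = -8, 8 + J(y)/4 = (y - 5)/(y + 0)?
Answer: 2*sqrt(50847)/51 ≈ 8.8428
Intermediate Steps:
J(y) = -32 + 4*(-5 + y)/y (J(y) = -32 + 4*((y - 5)/(y + 0)) = -32 + 4*((-5 + y)/y) = -32 + 4*(-5 + y)/y)
z(L, k) = -64/3 + L + k (z(L, k) = (L + k) + (-28 - 20/(-3)) = (L + k) + (-28 - 20*(-1/3)) = (L + k) + (-28 + 20/3) = (L + k) - 64/3 = -64/3 + L + k)
F(T) = -8/T
sqrt(z(Z, 221) + F(17)) = sqrt((-64/3 - 121 + 221) - 8/17) = sqrt(236/3 - 8*1/17) = sqrt(236/3 - 8/17) = sqrt(3988/51) = 2*sqrt(50847)/51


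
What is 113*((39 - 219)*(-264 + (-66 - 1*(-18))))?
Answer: 6346080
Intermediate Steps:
113*((39 - 219)*(-264 + (-66 - 1*(-18)))) = 113*(-180*(-264 + (-66 + 18))) = 113*(-180*(-264 - 48)) = 113*(-180*(-312)) = 113*56160 = 6346080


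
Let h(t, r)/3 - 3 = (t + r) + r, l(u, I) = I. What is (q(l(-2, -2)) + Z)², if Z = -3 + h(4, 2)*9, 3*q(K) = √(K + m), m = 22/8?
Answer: (1764 + √3)²/36 ≈ 86606.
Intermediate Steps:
m = 11/4 (m = 22*(⅛) = 11/4 ≈ 2.7500)
h(t, r) = 9 + 3*t + 6*r (h(t, r) = 9 + 3*((t + r) + r) = 9 + 3*((r + t) + r) = 9 + 3*(t + 2*r) = 9 + (3*t + 6*r) = 9 + 3*t + 6*r)
q(K) = √(11/4 + K)/3 (q(K) = √(K + 11/4)/3 = √(11/4 + K)/3)
Z = 294 (Z = -3 + (9 + 3*4 + 6*2)*9 = -3 + (9 + 12 + 12)*9 = -3 + 33*9 = -3 + 297 = 294)
(q(l(-2, -2)) + Z)² = (√(11 + 4*(-2))/6 + 294)² = (√(11 - 8)/6 + 294)² = (√3/6 + 294)² = (294 + √3/6)²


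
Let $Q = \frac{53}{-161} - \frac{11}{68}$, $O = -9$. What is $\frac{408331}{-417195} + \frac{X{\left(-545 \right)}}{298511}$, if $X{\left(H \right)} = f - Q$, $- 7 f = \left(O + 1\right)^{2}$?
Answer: $- \frac{1334505416331263}{1363434323669460} \approx -0.97878$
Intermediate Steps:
$Q = - \frac{5375}{10948}$ ($Q = 53 \left(- \frac{1}{161}\right) - \frac{11}{68} = - \frac{53}{161} - \frac{11}{68} = - \frac{5375}{10948} \approx -0.49096$)
$f = - \frac{64}{7}$ ($f = - \frac{\left(-9 + 1\right)^{2}}{7} = - \frac{\left(-8\right)^{2}}{7} = \left(- \frac{1}{7}\right) 64 = - \frac{64}{7} \approx -9.1429$)
$X{\left(H \right)} = - \frac{94721}{10948}$ ($X{\left(H \right)} = - \frac{64}{7} - - \frac{5375}{10948} = - \frac{64}{7} + \frac{5375}{10948} = - \frac{94721}{10948}$)
$\frac{408331}{-417195} + \frac{X{\left(-545 \right)}}{298511} = \frac{408331}{-417195} - \frac{94721}{10948 \cdot 298511} = 408331 \left(- \frac{1}{417195}\right) - \frac{94721}{3268098428} = - \frac{408331}{417195} - \frac{94721}{3268098428} = - \frac{1334505416331263}{1363434323669460}$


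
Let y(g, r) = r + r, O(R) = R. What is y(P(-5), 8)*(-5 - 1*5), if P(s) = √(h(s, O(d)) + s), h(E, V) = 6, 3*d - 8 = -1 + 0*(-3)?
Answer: -160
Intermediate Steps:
d = 7/3 (d = 8/3 + (-1 + 0*(-3))/3 = 8/3 + (-1 + 0)/3 = 8/3 + (⅓)*(-1) = 8/3 - ⅓ = 7/3 ≈ 2.3333)
P(s) = √(6 + s)
y(g, r) = 2*r
y(P(-5), 8)*(-5 - 1*5) = (2*8)*(-5 - 1*5) = 16*(-5 - 5) = 16*(-10) = -160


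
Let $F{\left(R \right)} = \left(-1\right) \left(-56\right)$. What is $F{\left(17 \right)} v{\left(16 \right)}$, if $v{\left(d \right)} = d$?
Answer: $896$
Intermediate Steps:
$F{\left(R \right)} = 56$
$F{\left(17 \right)} v{\left(16 \right)} = 56 \cdot 16 = 896$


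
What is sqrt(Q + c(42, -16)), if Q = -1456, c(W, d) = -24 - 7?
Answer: I*sqrt(1487) ≈ 38.562*I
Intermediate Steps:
c(W, d) = -31
sqrt(Q + c(42, -16)) = sqrt(-1456 - 31) = sqrt(-1487) = I*sqrt(1487)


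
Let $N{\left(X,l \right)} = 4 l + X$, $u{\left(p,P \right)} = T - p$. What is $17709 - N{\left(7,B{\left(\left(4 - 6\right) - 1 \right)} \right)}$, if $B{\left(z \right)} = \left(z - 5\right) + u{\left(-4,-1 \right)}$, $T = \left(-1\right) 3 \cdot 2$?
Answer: $17742$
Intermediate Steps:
$T = -6$ ($T = \left(-3\right) 2 = -6$)
$u{\left(p,P \right)} = -6 - p$
$B{\left(z \right)} = -7 + z$ ($B{\left(z \right)} = \left(z - 5\right) - 2 = \left(-5 + z\right) + \left(-6 + 4\right) = \left(-5 + z\right) - 2 = -7 + z$)
$N{\left(X,l \right)} = X + 4 l$
$17709 - N{\left(7,B{\left(\left(4 - 6\right) - 1 \right)} \right)} = 17709 - \left(7 + 4 \left(-7 + \left(\left(4 - 6\right) - 1\right)\right)\right) = 17709 - \left(7 + 4 \left(-7 - 3\right)\right) = 17709 - \left(7 + 4 \left(-10\right)\right) = 17709 - \left(7 - 40\right) = 17709 - -33 = 17709 + 33 = 17742$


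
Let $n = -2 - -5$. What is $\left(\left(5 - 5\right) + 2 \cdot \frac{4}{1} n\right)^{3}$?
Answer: $13824$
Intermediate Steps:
$n = 3$ ($n = -2 + 5 = 3$)
$\left(\left(5 - 5\right) + 2 \cdot \frac{4}{1} n\right)^{3} = \left(\left(5 - 5\right) + 2 \cdot \frac{4}{1} \cdot 3\right)^{3} = \left(0 + 2 \cdot 4 \cdot 1 \cdot 3\right)^{3} = \left(0 + 2 \cdot 4 \cdot 3\right)^{3} = \left(0 + 8 \cdot 3\right)^{3} = \left(0 + 24\right)^{3} = 24^{3} = 13824$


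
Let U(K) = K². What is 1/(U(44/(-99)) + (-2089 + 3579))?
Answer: 81/120706 ≈ 0.00067105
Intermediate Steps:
1/(U(44/(-99)) + (-2089 + 3579)) = 1/((44/(-99))² + (-2089 + 3579)) = 1/((44*(-1/99))² + 1490) = 1/((-4/9)² + 1490) = 1/(16/81 + 1490) = 1/(120706/81) = 81/120706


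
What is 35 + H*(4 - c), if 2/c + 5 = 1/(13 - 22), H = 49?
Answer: 5754/23 ≈ 250.17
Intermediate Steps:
c = -9/23 (c = 2/(-5 + 1/(13 - 22)) = 2/(-5 + 1/(-9)) = 2/(-5 - ⅑) = 2/(-46/9) = 2*(-9/46) = -9/23 ≈ -0.39130)
35 + H*(4 - c) = 35 + 49*(4 - 1*(-9/23)) = 35 + 49*(4 + 9/23) = 35 + 49*(101/23) = 35 + 4949/23 = 5754/23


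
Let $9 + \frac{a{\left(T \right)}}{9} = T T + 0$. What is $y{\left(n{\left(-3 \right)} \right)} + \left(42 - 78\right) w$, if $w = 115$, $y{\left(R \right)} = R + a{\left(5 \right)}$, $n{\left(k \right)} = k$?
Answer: $-3999$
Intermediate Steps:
$a{\left(T \right)} = -81 + 9 T^{2}$ ($a{\left(T \right)} = -81 + 9 \left(T T + 0\right) = -81 + 9 \left(T^{2} + 0\right) = -81 + 9 T^{2}$)
$y{\left(R \right)} = 144 + R$ ($y{\left(R \right)} = R - \left(81 - 9 \cdot 5^{2}\right) = R + \left(-81 + 9 \cdot 25\right) = R + \left(-81 + 225\right) = R + 144 = 144 + R$)
$y{\left(n{\left(-3 \right)} \right)} + \left(42 - 78\right) w = \left(144 - 3\right) + \left(42 - 78\right) 115 = 141 + \left(42 - 78\right) 115 = 141 - 4140 = -3999$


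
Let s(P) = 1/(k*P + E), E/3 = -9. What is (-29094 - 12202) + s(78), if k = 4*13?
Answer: -166381583/4029 ≈ -41296.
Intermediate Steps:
E = -27 (E = 3*(-9) = -27)
k = 52
s(P) = 1/(-27 + 52*P) (s(P) = 1/(52*P - 27) = 1/(-27 + 52*P))
(-29094 - 12202) + s(78) = (-29094 - 12202) + 1/(-27 + 52*78) = -41296 + 1/(-27 + 4056) = -41296 + 1/4029 = -166381583/4029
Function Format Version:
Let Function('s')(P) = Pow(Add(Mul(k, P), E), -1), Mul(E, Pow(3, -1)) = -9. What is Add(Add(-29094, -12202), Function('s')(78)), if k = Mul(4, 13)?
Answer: Rational(-166381583, 4029) ≈ -41296.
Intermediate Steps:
E = -27 (E = Mul(3, -9) = -27)
k = 52
Function('s')(P) = Pow(Add(-27, Mul(52, P)), -1) (Function('s')(P) = Pow(Add(Mul(52, P), -27), -1) = Pow(Add(-27, Mul(52, P)), -1))
Add(Add(-29094, -12202), Function('s')(78)) = Add(Add(-29094, -12202), Pow(Add(-27, Mul(52, 78)), -1)) = Add(-41296, Pow(Add(-27, 4056), -1)) = Add(-41296, Pow(4029, -1)) = Add(-41296, Rational(1, 4029)) = Rational(-166381583, 4029)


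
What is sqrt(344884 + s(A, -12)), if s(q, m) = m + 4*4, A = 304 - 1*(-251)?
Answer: 2*sqrt(86222) ≈ 587.27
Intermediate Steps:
A = 555 (A = 304 + 251 = 555)
s(q, m) = 16 + m (s(q, m) = m + 16 = 16 + m)
sqrt(344884 + s(A, -12)) = sqrt(344884 + (16 - 12)) = sqrt(344884 + 4) = sqrt(344888) = 2*sqrt(86222)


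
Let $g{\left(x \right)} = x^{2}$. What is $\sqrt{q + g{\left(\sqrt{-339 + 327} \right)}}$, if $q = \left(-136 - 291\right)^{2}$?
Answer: $\sqrt{182317} \approx 426.99$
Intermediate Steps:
$q = 182329$ ($q = \left(-427\right)^{2} = 182329$)
$\sqrt{q + g{\left(\sqrt{-339 + 327} \right)}} = \sqrt{182329 + \left(\sqrt{-339 + 327}\right)^{2}} = \sqrt{182329 + \left(\sqrt{-12}\right)^{2}} = \sqrt{182329 + \left(2 i \sqrt{3}\right)^{2}} = \sqrt{182329 - 12} = \sqrt{182317}$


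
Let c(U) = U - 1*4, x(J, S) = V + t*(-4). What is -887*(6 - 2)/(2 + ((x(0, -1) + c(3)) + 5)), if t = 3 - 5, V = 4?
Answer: -1774/9 ≈ -197.11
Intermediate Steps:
t = -2
x(J, S) = 12 (x(J, S) = 4 - 2*(-4) = 4 + 8 = 12)
c(U) = -4 + U (c(U) = U - 4 = -4 + U)
-887*(6 - 2)/(2 + ((x(0, -1) + c(3)) + 5)) = -887*(6 - 2)/(2 + ((12 + (-4 + 3)) + 5)) = -3548/(2 + ((12 - 1) + 5)) = -3548/(2 + (11 + 5)) = -3548/(2 + 16) = -3548/18 = -887*2/9 = -1774/9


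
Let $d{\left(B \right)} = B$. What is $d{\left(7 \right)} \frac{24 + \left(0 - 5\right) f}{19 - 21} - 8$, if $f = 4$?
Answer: $-22$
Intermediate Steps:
$d{\left(7 \right)} \frac{24 + \left(0 - 5\right) f}{19 - 21} - 8 = 7 \frac{24 + \left(0 - 5\right) 4}{19 - 21} - 8 = 7 \frac{24 - 20}{-2} - 8 = 7 \left(24 - 20\right) \left(- \frac{1}{2}\right) - 8 = 7 \cdot 4 \left(- \frac{1}{2}\right) - 8 = 7 \left(-2\right) - 8 = -14 - 8 = -22$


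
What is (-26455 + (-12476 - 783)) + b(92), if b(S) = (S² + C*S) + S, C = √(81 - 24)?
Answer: -31158 + 92*√57 ≈ -30463.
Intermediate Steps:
C = √57 ≈ 7.5498
b(S) = S + S² + S*√57 (b(S) = (S² + √57*S) + S = (S² + S*√57) + S = S + S² + S*√57)
(-26455 + (-12476 - 783)) + b(92) = (-26455 + (-12476 - 783)) + 92*(1 + 92 + √57) = (-26455 - 13259) + 92*(93 + √57) = -39714 + (8556 + 92*√57) = -31158 + 92*√57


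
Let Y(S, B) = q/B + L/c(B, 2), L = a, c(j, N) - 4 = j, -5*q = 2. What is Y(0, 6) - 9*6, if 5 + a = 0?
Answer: -1637/30 ≈ -54.567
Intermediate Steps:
q = -⅖ (q = -⅕*2 = -⅖ ≈ -0.40000)
a = -5 (a = -5 + 0 = -5)
c(j, N) = 4 + j
L = -5
Y(S, B) = -5/(4 + B) - 2/(5*B) (Y(S, B) = -2/(5*B) - 5/(4 + B) = -5/(4 + B) - 2/(5*B))
Y(0, 6) - 9*6 = (⅕)*(-8 - 27*6)/(6*(4 + 6)) - 9*6 = (⅕)*(⅙)*(-8 - 162)/10 - 54 = (⅕)*(⅙)*(⅒)*(-170) - 54 = -17/30 - 54 = -1637/30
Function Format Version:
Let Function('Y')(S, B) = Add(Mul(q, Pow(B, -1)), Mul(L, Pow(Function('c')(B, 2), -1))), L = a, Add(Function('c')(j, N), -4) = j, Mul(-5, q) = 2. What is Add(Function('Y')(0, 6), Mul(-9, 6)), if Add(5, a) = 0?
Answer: Rational(-1637, 30) ≈ -54.567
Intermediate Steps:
q = Rational(-2, 5) (q = Mul(Rational(-1, 5), 2) = Rational(-2, 5) ≈ -0.40000)
a = -5 (a = Add(-5, 0) = -5)
Function('c')(j, N) = Add(4, j)
L = -5
Function('Y')(S, B) = Add(Mul(-5, Pow(Add(4, B), -1)), Mul(Rational(-2, 5), Pow(B, -1))) (Function('Y')(S, B) = Add(Mul(Rational(-2, 5), Pow(B, -1)), Mul(-5, Pow(Add(4, B), -1))) = Add(Mul(-5, Pow(Add(4, B), -1)), Mul(Rational(-2, 5), Pow(B, -1))))
Add(Function('Y')(0, 6), Mul(-9, 6)) = Add(Mul(Rational(1, 5), Pow(6, -1), Pow(Add(4, 6), -1), Add(-8, Mul(-27, 6))), Mul(-9, 6)) = Add(Mul(Rational(1, 5), Rational(1, 6), Pow(10, -1), Add(-8, -162)), -54) = Add(Mul(Rational(1, 5), Rational(1, 6), Rational(1, 10), -170), -54) = Add(Rational(-17, 30), -54) = Rational(-1637, 30)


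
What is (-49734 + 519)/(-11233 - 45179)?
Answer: 16405/18804 ≈ 0.87242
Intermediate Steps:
(-49734 + 519)/(-11233 - 45179) = -49215/(-56412) = -49215*(-1/56412) = 16405/18804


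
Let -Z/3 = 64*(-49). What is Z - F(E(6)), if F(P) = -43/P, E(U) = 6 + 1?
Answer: 65899/7 ≈ 9414.1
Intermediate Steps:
Z = 9408 (Z = -192*(-49) = -3*(-3136) = 9408)
E(U) = 7
Z - F(E(6)) = 9408 - (-43)/7 = 9408 - 1*(-43/7) = 9408 + 43/7 = 65899/7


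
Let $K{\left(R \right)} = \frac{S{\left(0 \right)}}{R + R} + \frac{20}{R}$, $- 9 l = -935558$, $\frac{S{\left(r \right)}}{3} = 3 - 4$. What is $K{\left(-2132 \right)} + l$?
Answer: $\frac{3989218979}{38376} \approx 1.0395 \cdot 10^{5}$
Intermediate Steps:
$S{\left(r \right)} = -3$ ($S{\left(r \right)} = 3 \left(3 - 4\right) = 3 \left(-1\right) = -3$)
$l = \frac{935558}{9}$ ($l = \left(- \frac{1}{9}\right) \left(-935558\right) = \frac{935558}{9} \approx 1.0395 \cdot 10^{5}$)
$K{\left(R \right)} = \frac{37}{2 R}$ ($K{\left(R \right)} = \frac{1}{R + R} \left(-3\right) + \frac{20}{R} = \frac{1}{2 R} \left(-3\right) + \frac{20}{R} = - \frac{3}{2 R} + \frac{20}{R} = \frac{37}{2 R}$)
$K{\left(-2132 \right)} + l = \frac{37}{2 \left(-2132\right)} + \frac{935558}{9} = \frac{37}{2} \left(- \frac{1}{2132}\right) + \frac{935558}{9} = - \frac{37}{4264} + \frac{935558}{9} = \frac{3989218979}{38376}$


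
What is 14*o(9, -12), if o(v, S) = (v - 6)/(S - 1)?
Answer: -42/13 ≈ -3.2308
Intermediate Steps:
o(v, S) = (-6 + v)/(-1 + S)
14*o(9, -12) = 14*((-6 + 9)/(-1 - 12)) = 14*(3/(-13)) = 14*(-1/13*3) = 14*(-3/13) = -42/13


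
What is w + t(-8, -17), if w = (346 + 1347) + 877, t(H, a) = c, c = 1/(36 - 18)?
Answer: 46261/18 ≈ 2570.1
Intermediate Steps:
c = 1/18 ≈ 0.055556
t(H, a) = 1/18
w = 2570 (w = 1693 + 877 = 2570)
w + t(-8, -17) = 2570 + 1/18 = 46261/18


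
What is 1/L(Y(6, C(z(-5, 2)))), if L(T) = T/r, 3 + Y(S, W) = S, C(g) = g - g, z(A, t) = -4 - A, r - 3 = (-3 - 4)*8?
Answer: -53/3 ≈ -17.667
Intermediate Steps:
r = -53 (r = 3 + (-3 - 4)*8 = 3 - 7*8 = 3 - 56 = -53)
C(g) = 0
Y(S, W) = -3 + S
L(T) = -T/53 (L(T) = T/(-53) = T*(-1/53) = -T/53)
1/L(Y(6, C(z(-5, 2)))) = 1/(-(-3 + 6)/53) = 1/(-1/53*3) = 1/(-3/53) = -53/3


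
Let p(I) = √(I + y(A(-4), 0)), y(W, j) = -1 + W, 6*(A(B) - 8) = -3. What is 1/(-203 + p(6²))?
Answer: -406/82333 - √170/82333 ≈ -0.0050896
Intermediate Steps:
A(B) = 15/2 (A(B) = 8 + (⅙)*(-3) = 8 - ½ = 15/2)
p(I) = √(13/2 + I) (p(I) = √(I + (-1 + 15/2)) = √(I + 13/2) = √(13/2 + I))
1/(-203 + p(6²)) = 1/(-203 + √(26 + 4*6²)/2) = 1/(-203 + √(26 + 4*36)/2) = 1/(-203 + √(26 + 144)/2) = 1/(-203 + √170/2)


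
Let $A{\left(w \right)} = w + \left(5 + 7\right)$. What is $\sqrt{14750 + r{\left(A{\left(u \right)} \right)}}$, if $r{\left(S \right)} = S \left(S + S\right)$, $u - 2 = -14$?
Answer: $5 \sqrt{590} \approx 121.45$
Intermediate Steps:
$u = -12$ ($u = 2 - 14 = -12$)
$A{\left(w \right)} = 12 + w$ ($A{\left(w \right)} = w + 12 = 12 + w$)
$r{\left(S \right)} = 2 S^{2}$ ($r{\left(S \right)} = S 2 S = 2 S^{2}$)
$\sqrt{14750 + r{\left(A{\left(u \right)} \right)}} = \sqrt{14750 + 2 \left(12 - 12\right)^{2}} = \sqrt{14750 + 2 \cdot 0^{2}} = \sqrt{14750 + 2 \cdot 0} = \sqrt{14750 + 0} = \sqrt{14750} = 5 \sqrt{590}$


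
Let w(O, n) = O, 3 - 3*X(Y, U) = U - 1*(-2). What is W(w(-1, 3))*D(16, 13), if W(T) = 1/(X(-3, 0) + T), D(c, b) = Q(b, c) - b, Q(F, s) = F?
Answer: 0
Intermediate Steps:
X(Y, U) = ⅓ - U/3 (X(Y, U) = 1 - (U - 1*(-2))/3 = 1 - (U + 2)/3 = 1 - (2 + U)/3 = 1 + (-⅔ - U/3) = ⅓ - U/3)
D(c, b) = 0 (D(c, b) = b - b = 0)
W(T) = 1/(⅓ + T) (W(T) = 1/((⅓ - ⅓*0) + T) = 1/((⅓ + 0) + T) = 1/(⅓ + T))
W(w(-1, 3))*D(16, 13) = (3/(1 + 3*(-1)))*0 = (3/(1 - 3))*0 = (3/(-2))*0 = (3*(-½))*0 = -3/2*0 = 0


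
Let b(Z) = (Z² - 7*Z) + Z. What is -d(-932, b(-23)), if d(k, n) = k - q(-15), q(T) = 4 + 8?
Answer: 944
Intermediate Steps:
q(T) = 12
b(Z) = Z² - 6*Z
d(k, n) = -12 + k (d(k, n) = k - 1*12 = k - 12 = -12 + k)
-d(-932, b(-23)) = -(-12 - 932) = -1*(-944) = 944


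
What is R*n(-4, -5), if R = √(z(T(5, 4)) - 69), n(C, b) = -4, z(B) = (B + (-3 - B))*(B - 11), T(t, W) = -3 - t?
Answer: -8*I*√3 ≈ -13.856*I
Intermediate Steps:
z(B) = 33 - 3*B (z(B) = -3*(-11 + B) = 33 - 3*B)
R = 2*I*√3 (R = √((33 - 3*(-3 - 1*5)) - 69) = √((33 - 3*(-3 - 5)) - 69) = √((33 - 3*(-8)) - 69) = √((33 + 24) - 69) = √(57 - 69) = √(-12) = 2*I*√3 ≈ 3.4641*I)
R*n(-4, -5) = (2*I*√3)*(-4) = -8*I*√3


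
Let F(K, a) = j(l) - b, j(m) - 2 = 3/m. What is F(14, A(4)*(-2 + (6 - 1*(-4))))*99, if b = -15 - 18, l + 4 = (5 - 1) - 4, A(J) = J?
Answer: 13563/4 ≈ 3390.8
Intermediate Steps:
l = -4 (l = -4 + ((5 - 1) - 4) = -4 + (4 - 4) = -4 + 0 = -4)
b = -33
j(m) = 2 + 3/m
F(K, a) = 137/4 (F(K, a) = (2 + 3/(-4)) - 1*(-33) = (2 + 3*(-1/4)) + 33 = (2 - 3/4) + 33 = 5/4 + 33 = 137/4)
F(14, A(4)*(-2 + (6 - 1*(-4))))*99 = (137/4)*99 = 13563/4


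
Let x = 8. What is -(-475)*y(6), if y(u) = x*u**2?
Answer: 136800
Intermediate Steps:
y(u) = 8*u**2
-(-475)*y(6) = -(-475)*8*6**2 = -(-475)*8*36 = -(-475)*288 = -19*(-7200) = 136800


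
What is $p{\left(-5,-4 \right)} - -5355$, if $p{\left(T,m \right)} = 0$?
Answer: $5355$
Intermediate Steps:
$p{\left(-5,-4 \right)} - -5355 = 0 - -5355 = 0 + 5355 = 5355$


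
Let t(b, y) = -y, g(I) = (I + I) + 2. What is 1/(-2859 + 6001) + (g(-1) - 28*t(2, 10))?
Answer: 879761/3142 ≈ 280.00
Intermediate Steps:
g(I) = 2 + 2*I (g(I) = 2*I + 2 = 2 + 2*I)
1/(-2859 + 6001) + (g(-1) - 28*t(2, 10)) = 1/(-2859 + 6001) + ((2 + 2*(-1)) - (-28)*10) = 1/3142 + ((2 - 2) - 28*(-10)) = 1/3142 + (0 + 280) = 1/3142 + 280 = 879761/3142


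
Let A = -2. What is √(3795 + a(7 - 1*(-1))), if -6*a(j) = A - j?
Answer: √34170/3 ≈ 61.617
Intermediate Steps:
a(j) = ⅓ + j/6 (a(j) = -(-2 - j)/6 = ⅓ + j/6)
√(3795 + a(7 - 1*(-1))) = √(3795 + (⅓ + (7 - 1*(-1))/6)) = √(3795 + (⅓ + (7 + 1)/6)) = √(3795 + (⅓ + (⅙)*8)) = √(3795 + (⅓ + 4/3)) = √(3795 + 5/3) = √(11390/3) = √34170/3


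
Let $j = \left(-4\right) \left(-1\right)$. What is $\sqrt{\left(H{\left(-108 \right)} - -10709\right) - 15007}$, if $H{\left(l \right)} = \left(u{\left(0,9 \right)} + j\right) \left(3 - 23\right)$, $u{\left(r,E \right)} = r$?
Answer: $i \sqrt{4378} \approx 66.167 i$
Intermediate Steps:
$j = 4$
$H{\left(l \right)} = -80$ ($H{\left(l \right)} = \left(0 + 4\right) \left(3 - 23\right) = 4 \left(-20\right) = -80$)
$\sqrt{\left(H{\left(-108 \right)} - -10709\right) - 15007} = \sqrt{\left(-80 - -10709\right) - 15007} = \sqrt{\left(-80 + 10709\right) - 15007} = \sqrt{10629 - 15007} = \sqrt{-4378} = i \sqrt{4378}$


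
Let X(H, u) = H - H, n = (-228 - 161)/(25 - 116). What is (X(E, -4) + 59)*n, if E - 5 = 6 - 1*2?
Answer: 22951/91 ≈ 252.21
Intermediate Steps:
E = 9 (E = 5 + (6 - 1*2) = 5 + (6 - 2) = 5 + 4 = 9)
n = 389/91 (n = -389/(-91) = -389*(-1/91) = 389/91 ≈ 4.2747)
X(H, u) = 0
(X(E, -4) + 59)*n = (0 + 59)*(389/91) = 59*(389/91) = 22951/91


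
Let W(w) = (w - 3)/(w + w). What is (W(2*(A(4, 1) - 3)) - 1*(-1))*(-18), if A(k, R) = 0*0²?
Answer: -63/2 ≈ -31.500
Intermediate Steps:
A(k, R) = 0 (A(k, R) = 0*0 = 0)
W(w) = (-3 + w)/(2*w) (W(w) = (-3 + w)/((2*w)) = (-3 + w)*(1/(2*w)) = (-3 + w)/(2*w))
(W(2*(A(4, 1) - 3)) - 1*(-1))*(-18) = ((-3 + 2*(0 - 3))/(2*((2*(0 - 3)))) - 1*(-1))*(-18) = ((-3 + 2*(-3))/(2*((2*(-3)))) + 1)*(-18) = ((½)*(-3 - 6)/(-6) + 1)*(-18) = ((½)*(-⅙)*(-9) + 1)*(-18) = (¾ + 1)*(-18) = (7/4)*(-18) = -63/2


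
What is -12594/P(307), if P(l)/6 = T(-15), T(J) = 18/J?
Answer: 10495/6 ≈ 1749.2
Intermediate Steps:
P(l) = -36/5 (P(l) = 6*(18/(-15)) = 6*(18*(-1/15)) = 6*(-6/5) = -36/5)
-12594/P(307) = -12594/(-36/5) = -12594*(-5/36) = 10495/6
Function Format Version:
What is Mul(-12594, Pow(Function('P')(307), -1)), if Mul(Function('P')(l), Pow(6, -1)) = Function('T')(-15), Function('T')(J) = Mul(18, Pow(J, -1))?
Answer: Rational(10495, 6) ≈ 1749.2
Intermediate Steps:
Function('P')(l) = Rational(-36, 5) (Function('P')(l) = Mul(6, Mul(18, Pow(-15, -1))) = Mul(6, Mul(18, Rational(-1, 15))) = Mul(6, Rational(-6, 5)) = Rational(-36, 5))
Mul(-12594, Pow(Function('P')(307), -1)) = Mul(-12594, Pow(Rational(-36, 5), -1)) = Mul(-12594, Rational(-5, 36)) = Rational(10495, 6)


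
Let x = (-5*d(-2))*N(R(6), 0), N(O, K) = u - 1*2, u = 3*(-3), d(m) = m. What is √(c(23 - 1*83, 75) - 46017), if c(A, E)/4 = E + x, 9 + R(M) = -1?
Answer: I*√46157 ≈ 214.84*I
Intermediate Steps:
R(M) = -10 (R(M) = -9 - 1 = -10)
u = -9
N(O, K) = -11 (N(O, K) = -9 - 1*2 = -9 - 2 = -11)
x = -110 (x = -5*(-2)*(-11) = 10*(-11) = -110)
c(A, E) = -440 + 4*E (c(A, E) = 4*(E - 110) = 4*(-110 + E) = -440 + 4*E)
√(c(23 - 1*83, 75) - 46017) = √((-440 + 4*75) - 46017) = √((-440 + 300) - 46017) = √(-140 - 46017) = √(-46157) = I*√46157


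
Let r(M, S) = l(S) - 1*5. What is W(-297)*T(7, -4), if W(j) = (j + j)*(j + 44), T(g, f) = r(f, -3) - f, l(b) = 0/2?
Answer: -150282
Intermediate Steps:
l(b) = 0 (l(b) = 0*(1/2) = 0)
r(M, S) = -5 (r(M, S) = 0 - 1*5 = 0 - 5 = -5)
T(g, f) = -5 - f
W(j) = 2*j*(44 + j) (W(j) = (2*j)*(44 + j) = 2*j*(44 + j))
W(-297)*T(7, -4) = (2*(-297)*(44 - 297))*(-5 - 1*(-4)) = (2*(-297)*(-253))*(-5 + 4) = 150282*(-1) = -150282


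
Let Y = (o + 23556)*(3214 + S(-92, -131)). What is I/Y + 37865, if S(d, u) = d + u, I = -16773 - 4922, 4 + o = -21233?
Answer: 262636502890/6936129 ≈ 37865.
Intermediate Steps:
o = -21237 (o = -4 - 21233 = -21237)
I = -21695
Y = 6936129 (Y = (-21237 + 23556)*(3214 + (-92 - 131)) = 2319*(3214 - 223) = 2319*2991 = 6936129)
I/Y + 37865 = -21695/6936129 + 37865 = 262636502890/6936129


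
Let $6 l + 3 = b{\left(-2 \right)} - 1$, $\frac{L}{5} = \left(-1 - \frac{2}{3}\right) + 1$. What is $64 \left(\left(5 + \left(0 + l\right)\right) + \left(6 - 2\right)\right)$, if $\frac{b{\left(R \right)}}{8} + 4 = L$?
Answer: $- \frac{832}{9} \approx -92.444$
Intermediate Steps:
$L = - \frac{10}{3}$ ($L = 5 \left(\left(-1 - \frac{2}{3}\right) + 1\right) = 5 \left(- \frac{5}{3} + 1\right) = 5 \left(- \frac{2}{3}\right) = - \frac{10}{3} \approx -3.3333$)
$b{\left(R \right)} = - \frac{176}{3}$ ($b{\left(R \right)} = -32 + 8 \left(- \frac{10}{3}\right) = -32 - \frac{80}{3} = - \frac{176}{3}$)
$l = - \frac{94}{9}$ ($l = - \frac{1}{2} + \frac{- \frac{176}{3} - 1}{6} = - \frac{1}{2} + \frac{1}{6} \left(- \frac{179}{3}\right) = - \frac{1}{2} - \frac{179}{18} = - \frac{94}{9} \approx -10.444$)
$64 \left(\left(5 + \left(0 + l\right)\right) + \left(6 - 2\right)\right) = 64 \left(\left(5 + \left(0 - \frac{94}{9}\right)\right) + \left(6 - 2\right)\right) = 64 \left(\left(5 - \frac{94}{9}\right) + \left(6 - 2\right)\right) = 64 \left(- \frac{49}{9} + 4\right) = 64 \left(- \frac{13}{9}\right) = - \frac{832}{9}$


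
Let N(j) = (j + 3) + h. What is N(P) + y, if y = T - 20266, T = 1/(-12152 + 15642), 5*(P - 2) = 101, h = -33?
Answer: -70755561/3490 ≈ -20274.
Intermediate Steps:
P = 111/5 (P = 2 + (⅕)*101 = 2 + 101/5 = 111/5 ≈ 22.200)
N(j) = -30 + j (N(j) = (j + 3) - 33 = (3 + j) - 33 = -30 + j)
T = 1/3490 ≈ 0.00028653
y = -70728339/3490 (y = 1/3490 - 20266 = -70728339/3490 ≈ -20266.)
N(P) + y = (-30 + 111/5) - 70728339/3490 = -39/5 - 70728339/3490 = -70755561/3490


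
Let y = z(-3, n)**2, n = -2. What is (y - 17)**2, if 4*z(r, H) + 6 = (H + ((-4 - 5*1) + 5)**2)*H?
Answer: 48841/16 ≈ 3052.6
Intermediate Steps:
z(r, H) = -3/2 + H*(16 + H)/4 (z(r, H) = -3/2 + ((H + ((-4 - 5*1) + 5)**2)*H)/4 = -3/2 + ((H + ((-4 - 5) + 5)**2)*H)/4 = -3/2 + ((H + (-9 + 5)**2)*H)/4 = -3/2 + ((H + (-4)**2)*H)/4 = -3/2 + ((H + 16)*H)/4 = -3/2 + ((16 + H)*H)/4 = -3/2 + (H*(16 + H))/4 = -3/2 + H*(16 + H)/4)
y = 289/4 (y = (-3/2 + 4*(-2) + (1/4)*(-2)**2)**2 = (-3/2 - 8 + (1/4)*4)**2 = (-3/2 - 8 + 1)**2 = (-17/2)**2 = 289/4 ≈ 72.250)
(y - 17)**2 = (289/4 - 17)**2 = (221/4)**2 = 48841/16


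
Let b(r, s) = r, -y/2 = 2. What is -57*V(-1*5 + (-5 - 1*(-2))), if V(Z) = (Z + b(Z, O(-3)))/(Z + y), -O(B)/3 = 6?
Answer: -76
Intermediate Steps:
y = -4 (y = -2*2 = -4)
O(B) = -18 (O(B) = -3*6 = -18)
V(Z) = 2*Z/(-4 + Z) (V(Z) = (Z + Z)/(Z - 4) = (2*Z)/(-4 + Z) = 2*Z/(-4 + Z))
-57*V(-1*5 + (-5 - 1*(-2))) = -114*(-1*5 + (-5 - 1*(-2)))/(-4 + (-1*5 + (-5 - 1*(-2)))) = -114*(-5 + (-5 + 2))/(-4 + (-5 + (-5 + 2))) = -114*(-5 - 3)/(-4 + (-5 - 3)) = -114*(-8)/(-4 - 8) = -114*(-8)/(-12) = -114*(-8)*(-1)/12 = -57*4/3 = -76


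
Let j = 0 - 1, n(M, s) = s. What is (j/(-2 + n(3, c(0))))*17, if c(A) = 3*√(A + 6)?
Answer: -17/25 - 51*√6/50 ≈ -3.1785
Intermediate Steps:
c(A) = 3*√(6 + A)
j = -1
(j/(-2 + n(3, c(0))))*17 = (-1/(-2 + 3*√(6 + 0)))*17 = (-1/(-2 + 3*√6))*17 = -1/(-2 + 3*√6)*17 = -17/(-2 + 3*√6)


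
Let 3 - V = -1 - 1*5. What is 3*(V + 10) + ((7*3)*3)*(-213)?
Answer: -13362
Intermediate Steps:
V = 9 (V = 3 - (-1 - 1*5) = 3 - (-1 - 5) = 3 - 1*(-6) = 3 + 6 = 9)
3*(V + 10) + ((7*3)*3)*(-213) = 3*(9 + 10) + ((7*3)*3)*(-213) = 3*19 + (21*3)*(-213) = 57 + 63*(-213) = 57 - 13419 = -13362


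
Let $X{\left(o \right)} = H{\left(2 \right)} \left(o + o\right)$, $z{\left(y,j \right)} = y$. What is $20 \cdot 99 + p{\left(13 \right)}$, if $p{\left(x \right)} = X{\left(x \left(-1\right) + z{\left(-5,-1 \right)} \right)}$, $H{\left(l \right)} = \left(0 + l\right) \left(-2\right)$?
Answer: $2124$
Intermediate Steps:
$H{\left(l \right)} = - 2 l$ ($H{\left(l \right)} = l \left(-2\right) = - 2 l$)
$X{\left(o \right)} = - 8 o$ ($X{\left(o \right)} = \left(-2\right) 2 \left(o + o\right) = - 4 \cdot 2 o = - 8 o$)
$p{\left(x \right)} = 40 + 8 x$ ($p{\left(x \right)} = - 8 \left(x \left(-1\right) - 5\right) = - 8 \left(- x - 5\right) = - 8 \left(-5 - x\right) = 40 + 8 x$)
$20 \cdot 99 + p{\left(13 \right)} = 20 \cdot 99 + \left(40 + 8 \cdot 13\right) = 1980 + \left(40 + 104\right) = 1980 + 144 = 2124$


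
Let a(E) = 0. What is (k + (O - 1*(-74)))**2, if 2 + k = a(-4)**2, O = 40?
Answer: 12544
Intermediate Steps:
k = -2 (k = -2 + 0**2 = -2 + 0 = -2)
(k + (O - 1*(-74)))**2 = (-2 + (40 - 1*(-74)))**2 = (-2 + (40 + 74))**2 = (-2 + 114)**2 = 112**2 = 12544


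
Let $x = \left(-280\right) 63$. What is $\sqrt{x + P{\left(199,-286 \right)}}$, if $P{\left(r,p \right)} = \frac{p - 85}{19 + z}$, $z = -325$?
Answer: $\frac{i \sqrt{183513946}}{102} \approx 132.81 i$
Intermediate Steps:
$x = -17640$
$P{\left(r,p \right)} = \frac{5}{18} - \frac{p}{306}$ ($P{\left(r,p \right)} = \frac{p - 85}{19 - 325} = \frac{-85 + p}{-306} = \left(-85 + p\right) \left(- \frac{1}{306}\right) = \frac{5}{18} - \frac{p}{306}$)
$\sqrt{x + P{\left(199,-286 \right)}} = \sqrt{-17640 + \left(\frac{5}{18} - - \frac{143}{153}\right)} = \sqrt{-17640 + \left(\frac{5}{18} + \frac{143}{153}\right)} = \sqrt{-17640 + \frac{371}{306}} = \sqrt{- \frac{5397469}{306}} = \frac{i \sqrt{183513946}}{102}$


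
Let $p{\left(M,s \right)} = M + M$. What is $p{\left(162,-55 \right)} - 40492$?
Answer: $-40168$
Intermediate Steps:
$p{\left(M,s \right)} = 2 M$
$p{\left(162,-55 \right)} - 40492 = 2 \cdot 162 - 40492 = 324 - 40492 = -40168$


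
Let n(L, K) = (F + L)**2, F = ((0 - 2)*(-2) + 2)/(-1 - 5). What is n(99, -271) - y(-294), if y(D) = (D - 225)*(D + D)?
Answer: -295568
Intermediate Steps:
y(D) = 2*D*(-225 + D) (y(D) = (-225 + D)*(2*D) = 2*D*(-225 + D))
F = -1 (F = (-2*(-2) + 2)/(-6) = (4 + 2)*(-1/6) = 6*(-1/6) = -1)
n(L, K) = (-1 + L)**2
n(99, -271) - y(-294) = (-1 + 99)**2 - 2*(-294)*(-225 - 294) = 98**2 - 2*(-294)*(-519) = 9604 - 1*305172 = 9604 - 305172 = -295568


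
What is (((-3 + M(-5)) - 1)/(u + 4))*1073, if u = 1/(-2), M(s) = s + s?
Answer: -4292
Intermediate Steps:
M(s) = 2*s
u = -½ ≈ -0.50000
(((-3 + M(-5)) - 1)/(u + 4))*1073 = (((-3 + 2*(-5)) - 1)/(-½ + 4))*1073 = (((-3 - 10) - 1)/(7/2))*1073 = ((-13 - 1)*(2/7))*1073 = -14*2/7*1073 = -4*1073 = -4292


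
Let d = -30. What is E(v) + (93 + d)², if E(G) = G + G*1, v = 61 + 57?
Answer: 4205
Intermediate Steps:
v = 118
E(G) = 2*G (E(G) = G + G = 2*G)
E(v) + (93 + d)² = 2*118 + (93 - 30)² = 236 + 63² = 236 + 3969 = 4205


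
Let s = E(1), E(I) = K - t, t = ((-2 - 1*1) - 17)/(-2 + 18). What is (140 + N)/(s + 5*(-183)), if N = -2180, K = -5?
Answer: 544/245 ≈ 2.2204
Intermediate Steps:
t = -5/4 (t = ((-2 - 1) - 17)/16 = (-3 - 17)*(1/16) = -20*1/16 = -5/4 ≈ -1.2500)
E(I) = -15/4 (E(I) = -5 - 1*(-5/4) = -5 + 5/4 = -15/4)
s = -15/4 ≈ -3.7500
(140 + N)/(s + 5*(-183)) = (140 - 2180)/(-15/4 + 5*(-183)) = -2040/(-15/4 - 915) = -2040/(-3675/4) = -2040*(-4/3675) = 544/245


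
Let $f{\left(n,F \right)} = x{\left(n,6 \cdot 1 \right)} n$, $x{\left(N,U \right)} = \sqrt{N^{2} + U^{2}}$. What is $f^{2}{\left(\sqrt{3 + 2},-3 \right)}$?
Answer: $205$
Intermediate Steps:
$f{\left(n,F \right)} = n \sqrt{36 + n^{2}}$ ($f{\left(n,F \right)} = \sqrt{n^{2} + \left(6 \cdot 1\right)^{2}} n = \sqrt{n^{2} + 6^{2}} n = \sqrt{n^{2} + 36} n = \sqrt{36 + n^{2}} n = n \sqrt{36 + n^{2}}$)
$f^{2}{\left(\sqrt{3 + 2},-3 \right)} = \left(\sqrt{3 + 2} \sqrt{36 + \left(\sqrt{3 + 2}\right)^{2}}\right)^{2} = \left(\sqrt{5} \sqrt{36 + \left(\sqrt{5}\right)^{2}}\right)^{2} = \left(\sqrt{5} \sqrt{36 + 5}\right)^{2} = \left(\sqrt{5} \sqrt{41}\right)^{2} = \left(\sqrt{205}\right)^{2} = 205$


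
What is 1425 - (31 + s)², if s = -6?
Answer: 800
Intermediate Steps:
1425 - (31 + s)² = 1425 - (31 - 6)² = 1425 - 1*25² = 1425 - 1*625 = 1425 - 625 = 800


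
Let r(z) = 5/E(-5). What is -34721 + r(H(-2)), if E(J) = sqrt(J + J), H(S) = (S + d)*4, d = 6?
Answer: -34721 - I*sqrt(10)/2 ≈ -34721.0 - 1.5811*I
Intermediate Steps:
H(S) = 24 + 4*S (H(S) = (S + 6)*4 = (6 + S)*4 = 24 + 4*S)
E(J) = sqrt(2)*sqrt(J) (E(J) = sqrt(2*J) = sqrt(2)*sqrt(J))
r(z) = -I*sqrt(10)/2 (r(z) = 5/((sqrt(2)*sqrt(-5))) = 5/((sqrt(2)*(I*sqrt(5)))) = 5/((I*sqrt(10))) = 5*(-I*sqrt(10)/10) = -I*sqrt(10)/2)
-34721 + r(H(-2)) = -34721 - I*sqrt(10)/2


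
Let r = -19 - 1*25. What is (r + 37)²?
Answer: 49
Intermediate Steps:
r = -44 (r = -19 - 25 = -44)
(r + 37)² = (-44 + 37)² = (-7)² = 49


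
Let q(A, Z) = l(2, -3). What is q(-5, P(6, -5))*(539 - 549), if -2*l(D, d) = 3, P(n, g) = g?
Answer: 15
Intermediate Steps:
l(D, d) = -3/2 (l(D, d) = -½*3 = -3/2)
q(A, Z) = -3/2
q(-5, P(6, -5))*(539 - 549) = -3*(539 - 549)/2 = -3/2*(-10) = 15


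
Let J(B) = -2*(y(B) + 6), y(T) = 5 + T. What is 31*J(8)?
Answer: -1178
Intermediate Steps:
J(B) = -22 - 2*B (J(B) = -2*((5 + B) + 6) = -2*(11 + B) = -22 - 2*B)
31*J(8) = 31*(-22 - 2*8) = 31*(-22 - 16) = 31*(-38) = -1178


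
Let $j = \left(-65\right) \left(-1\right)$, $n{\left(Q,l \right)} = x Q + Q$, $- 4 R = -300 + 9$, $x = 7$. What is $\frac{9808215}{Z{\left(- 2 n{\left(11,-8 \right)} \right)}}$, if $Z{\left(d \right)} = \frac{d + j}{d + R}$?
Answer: $\frac{1350264265}{148} \approx 9.1234 \cdot 10^{6}$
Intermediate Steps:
$R = \frac{291}{4}$ ($R = - \frac{-300 + 9}{4} = \left(- \frac{1}{4}\right) \left(-291\right) = \frac{291}{4} \approx 72.75$)
$n{\left(Q,l \right)} = 8 Q$ ($n{\left(Q,l \right)} = 7 Q + Q = 8 Q$)
$j = 65$
$Z{\left(d \right)} = \frac{65 + d}{\frac{291}{4} + d}$ ($Z{\left(d \right)} = \frac{d + 65}{d + \frac{291}{4}} = \frac{65 + d}{\frac{291}{4} + d}$)
$\frac{9808215}{Z{\left(- 2 n{\left(11,-8 \right)} \right)}} = \frac{9808215}{4 \frac{1}{291 + 4 \left(- 2 \cdot 8 \cdot 11\right)} \left(65 - 2 \cdot 8 \cdot 11\right)} = \frac{9808215}{4 \frac{1}{291 + 4 \left(\left(-2\right) 88\right)} \left(65 - 176\right)} = \frac{9808215}{4 \frac{1}{291 + 4 \left(-176\right)} \left(65 - 176\right)} = \frac{9808215}{4 \frac{1}{291 - 704} \left(-111\right)} = \frac{9808215}{4 \frac{1}{-413} \left(-111\right)} = \frac{9808215}{4 \left(- \frac{1}{413}\right) \left(-111\right)} = \frac{9808215}{\frac{444}{413}} = 9808215 \cdot \frac{413}{444} = \frac{1350264265}{148}$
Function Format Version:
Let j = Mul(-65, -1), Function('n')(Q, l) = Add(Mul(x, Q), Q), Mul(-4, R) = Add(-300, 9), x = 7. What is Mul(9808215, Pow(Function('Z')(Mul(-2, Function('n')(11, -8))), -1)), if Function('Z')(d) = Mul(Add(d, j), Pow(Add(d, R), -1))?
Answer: Rational(1350264265, 148) ≈ 9.1234e+6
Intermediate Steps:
R = Rational(291, 4) (R = Mul(Rational(-1, 4), Add(-300, 9)) = Mul(Rational(-1, 4), -291) = Rational(291, 4) ≈ 72.750)
Function('n')(Q, l) = Mul(8, Q) (Function('n')(Q, l) = Add(Mul(7, Q), Q) = Mul(8, Q))
j = 65
Function('Z')(d) = Mul(Pow(Add(Rational(291, 4), d), -1), Add(65, d)) (Function('Z')(d) = Mul(Add(d, 65), Pow(Add(d, Rational(291, 4)), -1)) = Mul(Add(65, d), Pow(Add(Rational(291, 4), d), -1)) = Mul(Pow(Add(Rational(291, 4), d), -1), Add(65, d)))
Mul(9808215, Pow(Function('Z')(Mul(-2, Function('n')(11, -8))), -1)) = Mul(9808215, Pow(Mul(4, Pow(Add(291, Mul(4, Mul(-2, Mul(8, 11)))), -1), Add(65, Mul(-2, Mul(8, 11)))), -1)) = Mul(9808215, Pow(Mul(4, Pow(Add(291, Mul(4, Mul(-2, 88))), -1), Add(65, Mul(-2, 88))), -1)) = Mul(9808215, Pow(Mul(4, Pow(Add(291, Mul(4, -176)), -1), Add(65, -176)), -1)) = Mul(9808215, Pow(Mul(4, Pow(Add(291, -704), -1), -111), -1)) = Mul(9808215, Pow(Mul(4, Pow(-413, -1), -111), -1)) = Mul(9808215, Pow(Mul(4, Rational(-1, 413), -111), -1)) = Mul(9808215, Pow(Rational(444, 413), -1)) = Mul(9808215, Rational(413, 444)) = Rational(1350264265, 148)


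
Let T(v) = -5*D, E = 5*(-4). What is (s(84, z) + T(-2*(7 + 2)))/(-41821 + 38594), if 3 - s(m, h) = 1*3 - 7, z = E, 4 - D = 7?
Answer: -22/3227 ≈ -0.0068175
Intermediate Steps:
E = -20
D = -3 (D = 4 - 1*7 = 4 - 7 = -3)
z = -20
T(v) = 15 (T(v) = -5*(-3) = 15)
s(m, h) = 7 (s(m, h) = 3 - (1*3 - 7) = 3 - (3 - 7) = 3 - 1*(-4) = 3 + 4 = 7)
(s(84, z) + T(-2*(7 + 2)))/(-41821 + 38594) = (7 + 15)/(-41821 + 38594) = 22/(-3227) = 22*(-1/3227) = -22/3227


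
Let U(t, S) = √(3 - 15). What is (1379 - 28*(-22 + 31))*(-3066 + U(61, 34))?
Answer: -3455382 + 2254*I*√3 ≈ -3.4554e+6 + 3904.0*I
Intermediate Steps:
U(t, S) = 2*I*√3 (U(t, S) = √(-12) = 2*I*√3)
(1379 - 28*(-22 + 31))*(-3066 + U(61, 34)) = (1379 - 28*(-22 + 31))*(-3066 + 2*I*√3) = (1379 - 28*9)*(-3066 + 2*I*√3) = (1379 - 252)*(-3066 + 2*I*√3) = 1127*(-3066 + 2*I*√3) = -3455382 + 2254*I*√3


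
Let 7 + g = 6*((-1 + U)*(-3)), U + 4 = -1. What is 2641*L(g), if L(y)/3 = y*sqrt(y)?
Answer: 800223*sqrt(101) ≈ 8.0421e+6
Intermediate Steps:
U = -5 (U = -4 - 1 = -5)
g = 101 (g = -7 + 6*((-1 - 5)*(-3)) = -7 + 6*(-6*(-3)) = -7 + 6*18 = -7 + 108 = 101)
L(y) = 3*y**(3/2) (L(y) = 3*(y*sqrt(y)) = 3*y**(3/2))
2641*L(g) = 2641*(3*101**(3/2)) = 2641*(3*(101*sqrt(101))) = 2641*(303*sqrt(101)) = 800223*sqrt(101)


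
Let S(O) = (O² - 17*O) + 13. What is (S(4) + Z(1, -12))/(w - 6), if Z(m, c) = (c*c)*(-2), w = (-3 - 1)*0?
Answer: 109/2 ≈ 54.500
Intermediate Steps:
w = 0 (w = -4*0 = 0)
S(O) = 13 + O² - 17*O
Z(m, c) = -2*c² (Z(m, c) = c²*(-2) = -2*c²)
(S(4) + Z(1, -12))/(w - 6) = ((13 + 4² - 17*4) - 2*(-12)²)/(0 - 6) = ((13 + 16 - 68) - 2*144)/(-6) = (-39 - 288)*(-⅙) = -327*(-⅙) = 109/2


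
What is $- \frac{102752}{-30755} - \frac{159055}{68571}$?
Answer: $\frac{2154070867}{2108901105} \approx 1.0214$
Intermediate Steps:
$- \frac{102752}{-30755} - \frac{159055}{68571} = \left(-102752\right) \left(- \frac{1}{30755}\right) - \frac{159055}{68571} = \frac{102752}{30755} - \frac{159055}{68571} = \frac{2154070867}{2108901105}$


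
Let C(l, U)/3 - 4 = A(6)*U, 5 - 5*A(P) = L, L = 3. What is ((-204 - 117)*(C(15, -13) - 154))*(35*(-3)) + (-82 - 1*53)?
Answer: -5312043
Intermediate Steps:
A(P) = 2/5 (A(P) = 1 - 1/5*3 = 1 - 3/5 = 2/5)
C(l, U) = 12 + 6*U/5 (C(l, U) = 12 + 3*(2*U/5) = 12 + 6*U/5)
((-204 - 117)*(C(15, -13) - 154))*(35*(-3)) + (-82 - 1*53) = ((-204 - 117)*((12 + (6/5)*(-13)) - 154))*(35*(-3)) + (-82 - 1*53) = -321*((12 - 78/5) - 154)*(-105) + (-82 - 53) = -321*(-18/5 - 154)*(-105) - 135 = -321*(-788/5)*(-105) - 135 = (252948/5)*(-105) - 135 = -5311908 - 135 = -5312043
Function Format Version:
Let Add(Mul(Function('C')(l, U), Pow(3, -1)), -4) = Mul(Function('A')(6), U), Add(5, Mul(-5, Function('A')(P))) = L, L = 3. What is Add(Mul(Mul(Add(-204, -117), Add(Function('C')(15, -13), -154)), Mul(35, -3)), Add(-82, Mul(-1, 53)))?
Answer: -5312043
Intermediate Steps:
Function('A')(P) = Rational(2, 5) (Function('A')(P) = Add(1, Mul(Rational(-1, 5), 3)) = Add(1, Rational(-3, 5)) = Rational(2, 5))
Function('C')(l, U) = Add(12, Mul(Rational(6, 5), U)) (Function('C')(l, U) = Add(12, Mul(3, Mul(Rational(2, 5), U))) = Add(12, Mul(Rational(6, 5), U)))
Add(Mul(Mul(Add(-204, -117), Add(Function('C')(15, -13), -154)), Mul(35, -3)), Add(-82, Mul(-1, 53))) = Add(Mul(Mul(Add(-204, -117), Add(Add(12, Mul(Rational(6, 5), -13)), -154)), Mul(35, -3)), Add(-82, Mul(-1, 53))) = Add(Mul(Mul(-321, Add(Add(12, Rational(-78, 5)), -154)), -105), Add(-82, -53)) = Add(Mul(Mul(-321, Add(Rational(-18, 5), -154)), -105), -135) = Add(Mul(Mul(-321, Rational(-788, 5)), -105), -135) = Add(Mul(Rational(252948, 5), -105), -135) = Add(-5311908, -135) = -5312043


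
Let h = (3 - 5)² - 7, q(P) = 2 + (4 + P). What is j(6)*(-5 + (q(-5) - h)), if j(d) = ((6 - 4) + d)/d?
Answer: -4/3 ≈ -1.3333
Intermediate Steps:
q(P) = 6 + P
j(d) = (2 + d)/d
h = -3 (h = (-2)² - 7 = 4 - 7 = -3)
j(6)*(-5 + (q(-5) - h)) = ((2 + 6)/6)*(-5 + ((6 - 5) - 1*(-3))) = ((⅙)*8)*(-5 + (1 + 3)) = 4*(-5 + 4)/3 = (4/3)*(-1) = -4/3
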